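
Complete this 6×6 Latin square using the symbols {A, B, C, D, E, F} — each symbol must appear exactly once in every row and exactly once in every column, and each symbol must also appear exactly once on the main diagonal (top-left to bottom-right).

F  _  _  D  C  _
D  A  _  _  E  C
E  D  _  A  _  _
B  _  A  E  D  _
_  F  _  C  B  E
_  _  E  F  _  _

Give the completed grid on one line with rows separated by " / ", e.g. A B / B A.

F E B D C A / D A F B E C / E D C A F B / B C A E D F / A F D C B E / C B E F A D

row 1 has {C,D,F}; column 3 has {A,E} — only B is left for (r1,c3).
row 1 has {B,C,D,F}; column 6 has {C,E} — only A is left for (r1,c6).
row 2 has {A,C,D,E}; column 3 has {A,B,E} — only F is left for (r2,c3).
row 2 has {A,C,D,E,F}; column 4 has {A,C,D,E,F} — only B is left for (r2,c4).
row 3 has {A,D,E}; column 3 has {A,B,E,F}; the diagonal has {A,B,E,F} — only C is left for (r3,c3).
row 3 has {A,C,D,E}; column 5 has {B,C,D,E} — only F is left for (r3,c5).
row 3 has {A,C,D,E,F}; column 6 has {A,C,E} — only B is left for (r3,c6).
row 4 has {A,B,D,E}; column 2 has {A,D,F} — only C is left for (r4,c2).
row 4 has {A,B,C,D,E}; column 6 has {A,B,C,E} — only F is left for (r4,c6).
row 5 has {B,C,E,F}; column 1 has {B,D,E,F} — only A is left for (r5,c1).
row 5 has {A,B,C,E,F}; column 3 has {A,B,C,E,F} — only D is left for (r5,c3).
row 6 has {E,F}; column 1 has {A,B,D,E,F} — only C is left for (r6,c1).
row 6 has {C,E,F}; column 2 has {A,C,D,F} — only B is left for (r6,c2).
row 6 has {B,C,E,F}; column 5 has {B,C,D,E,F} — only A is left for (r6,c5).
row 6 has {A,B,C,E,F}; column 6 has {A,B,C,E,F}; the diagonal has {A,B,C,E,F} — only D is left for (r6,c6).
row 1 has {A,B,C,D,F}; column 2 has {A,B,C,D,F} — only E is left for (r1,c2).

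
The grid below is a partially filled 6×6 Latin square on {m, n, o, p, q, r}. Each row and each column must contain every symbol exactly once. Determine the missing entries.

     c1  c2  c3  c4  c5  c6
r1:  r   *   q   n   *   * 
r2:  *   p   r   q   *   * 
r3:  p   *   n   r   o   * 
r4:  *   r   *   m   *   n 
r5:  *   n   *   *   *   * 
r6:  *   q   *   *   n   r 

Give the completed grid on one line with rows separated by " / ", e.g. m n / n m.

r o q n p m / n p r q m o / p m n r o q / o r p m q n / q n m o r p / m q o p n r

Cell (r2,c5): row 2 has {p,q,r}; column 5 has {n,o} → m.
Cell (r2,c6): row 2 has {m,p,q,r}; column 6 has {n,r} → o.
Cell (r3,c2): row 3 has {n,o,p,r}; column 2 has {n,p,q,r} → m.
Cell (r3,c6): row 3 has {m,n,o,p,r}; column 6 has {n,o,r} → q.
Cell (r1,c2): row 1 has {n,q,r}; column 2 has {m,n,p,q,r} → o.
Cell (r1,c5): row 1 has {n,o,q,r}; column 5 has {m,n,o} → p.
Cell (r1,c6): row 1 has {n,o,p,q,r}; column 6 has {n,o,q,r} → m.
Cell (r2,c1): row 2 has {m,o,p,q,r}; column 1 has {p,r} → n.
Cell (r4,c5): row 4 has {m,n,r}; column 5 has {m,n,o,p} → q.
Cell (r5,c5): row 5 has {n}; column 5 has {m,n,o,p,q} → r.
Cell (r5,c6): row 5 has {n,r}; column 6 has {m,n,o,q,r} → p.
Cell (r4,c1): row 4 has {m,n,q,r}; column 1 has {n,p,r} → o.
Cell (r4,c3): row 4 has {m,n,o,q,r}; column 3 has {n,q,r} → p.
Cell (r5,c4): row 5 has {n,p,r}; column 4 has {m,n,q,r} → o.
Cell (r6,c1): row 6 has {n,q,r}; column 1 has {n,o,p,r} → m.
Cell (r6,c3): row 6 has {m,n,q,r}; column 3 has {n,p,q,r} → o.
Cell (r6,c4): row 6 has {m,n,o,q,r}; column 4 has {m,n,o,q,r} → p.
Cell (r5,c1): row 5 has {n,o,p,r}; column 1 has {m,n,o,p,r} → q.
Cell (r5,c3): row 5 has {n,o,p,q,r}; column 3 has {n,o,p,q,r} → m.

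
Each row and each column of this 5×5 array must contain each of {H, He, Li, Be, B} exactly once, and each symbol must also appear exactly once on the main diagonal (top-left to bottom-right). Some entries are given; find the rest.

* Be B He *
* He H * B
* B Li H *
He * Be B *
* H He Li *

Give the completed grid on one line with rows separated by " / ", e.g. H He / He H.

row 1 has {He,Be,B}; column 1 has {He}; the diagonal has {He,Li,B} — only H is left for (r1,c1).
row 1 has {H,He,Be,B}; column 5 has {B} — only Li is left for (r1,c5).
row 2 has {H,He,B}; column 4 has {H,He,Li,B} — only Be is left for (r2,c4).
row 3 has {H,Li,B}; column 1 has {H,He} — only Be is left for (r3,c1).
row 3 has {H,Li,Be,B}; column 5 has {Li,B} — only He is left for (r3,c5).
row 4 has {He,Be,B}; column 2 has {H,He,Be,B} — only Li is left for (r4,c2).
row 4 has {He,Li,Be,B}; column 5 has {He,Li,B} — only H is left for (r4,c5).
row 5 has {H,He,Li}; column 1 has {H,He,Be} — only B is left for (r5,c1).
row 5 has {H,He,Li,B}; column 5 has {H,He,Li,B}; the diagonal has {H,He,Li,B} — only Be is left for (r5,c5).
row 2 has {H,He,Be,B}; column 1 has {H,He,Be,B} — only Li is left for (r2,c1).

H Be B He Li / Li He H Be B / Be B Li H He / He Li Be B H / B H He Li Be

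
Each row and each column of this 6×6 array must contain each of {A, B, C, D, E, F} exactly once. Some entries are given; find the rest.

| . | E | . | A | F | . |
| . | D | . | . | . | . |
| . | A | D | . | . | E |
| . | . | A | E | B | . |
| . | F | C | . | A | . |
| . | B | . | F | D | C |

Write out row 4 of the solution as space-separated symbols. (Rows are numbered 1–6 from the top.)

(r1,c3) = B
(r1,c6) = D
(r3,c5) = C
(r4,c2) = C
(r4,c6) = F
(r5,c6) = B
(r6,c3) = E
(r1,c1) = C
(r2,c3) = F
(r2,c5) = E
(r2,c6) = A
(r3,c4) = B
(r4,c1) = D

D C A E B F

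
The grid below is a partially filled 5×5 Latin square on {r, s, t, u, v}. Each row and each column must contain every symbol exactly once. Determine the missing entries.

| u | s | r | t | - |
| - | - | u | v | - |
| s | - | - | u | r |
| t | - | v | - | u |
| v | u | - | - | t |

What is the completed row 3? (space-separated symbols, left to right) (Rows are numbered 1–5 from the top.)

s v t u r

At row 1, column 5: row 1 has {r,s,t,u}; column 5 has {r,t,u}; that leaves v.
At row 2, column 1: row 2 has {u,v}; column 1 has {s,t,u,v}; that leaves r.
At row 2, column 2: row 2 has {r,u,v}; column 2 has {s,u}; that leaves t.
At row 2, column 5: row 2 has {r,t,u,v}; column 5 has {r,t,u,v}; that leaves s.
At row 3, column 2: row 3 has {r,s,u}; column 2 has {s,t,u}; that leaves v.
At row 3, column 3: row 3 has {r,s,u,v}; column 3 has {r,u,v}; that leaves t.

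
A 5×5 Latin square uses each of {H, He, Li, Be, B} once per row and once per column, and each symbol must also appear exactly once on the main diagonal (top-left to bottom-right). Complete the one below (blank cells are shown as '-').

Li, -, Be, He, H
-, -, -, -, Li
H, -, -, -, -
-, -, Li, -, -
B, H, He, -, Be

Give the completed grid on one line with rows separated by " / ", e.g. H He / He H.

Li B Be He H / Be He H B Li / H Li B Be He / He Be Li H B / B H He Li Be

(r1,c2) = B
(r2,c2) = He
(r3,c3) = B
(r3,c5) = He
(r4,c2) = Be
(r4,c4) = H
(r4,c5) = B
(r5,c4) = Li
(r2,c1) = Be
(r2,c3) = H
(r2,c4) = B
(r3,c2) = Li
(r3,c4) = Be
(r4,c1) = He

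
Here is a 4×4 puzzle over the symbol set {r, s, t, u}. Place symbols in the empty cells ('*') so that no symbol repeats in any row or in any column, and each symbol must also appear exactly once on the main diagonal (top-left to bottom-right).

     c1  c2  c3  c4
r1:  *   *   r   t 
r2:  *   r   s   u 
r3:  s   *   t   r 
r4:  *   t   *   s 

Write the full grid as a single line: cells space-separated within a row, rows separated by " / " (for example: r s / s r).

(r1,c1) = u
(r1,c2) = s
(r2,c1) = t
(r3,c2) = u
(r4,c1) = r
(r4,c3) = u

u s r t / t r s u / s u t r / r t u s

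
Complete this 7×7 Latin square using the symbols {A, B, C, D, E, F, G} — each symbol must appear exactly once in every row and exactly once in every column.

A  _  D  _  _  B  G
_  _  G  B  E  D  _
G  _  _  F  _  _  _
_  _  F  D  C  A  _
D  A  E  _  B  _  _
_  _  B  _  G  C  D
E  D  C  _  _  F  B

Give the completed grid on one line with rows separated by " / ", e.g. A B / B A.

A C D E F B G / C F G B E D A / G B A F D E C / B G F D C A E / D A E C B G F / F E B A G C D / E D C G A F B

row 1 has {A,B,D,G}; column 5 has {B,C,E,G} — only F is left for (r1,c5).
row 3 has {F,G}; column 3 has {B,C,D,E,F,G} — only A is left for (r3,c3).
row 3 has {A,F,G}; column 5 has {B,C,E,F,G} — only D is left for (r3,c5).
row 3 has {A,D,F,G}; column 6 has {A,B,C,D,F} — only E is left for (r3,c6).
row 3 has {A,D,E,F,G}; column 7 has {B,D,G} — only C is left for (r3,c7).
row 4 has {A,C,D,F}; column 1 has {A,D,E,G} — only B is left for (r4,c1).
row 4 has {A,B,C,D,F}; column 7 has {B,C,D,G} — only E is left for (r4,c7).
row 5 has {A,B,D,E}; column 6 has {A,B,C,D,E,F} — only G is left for (r5,c6).
row 5 has {A,B,D,E,G}; column 7 has {B,C,D,E,G} — only F is left for (r5,c7).
row 6 has {B,C,D,G}; column 1 has {A,B,D,E,G} — only F is left for (r6,c1).
row 6 has {B,C,D,F,G}; column 2 has {A,D} — only E is left for (r6,c2).
row 6 has {B,C,D,E,F,G}; column 4 has {B,D,F} — only A is left for (r6,c4).
row 7 has {B,C,D,E,F}; column 4 has {A,B,D,F} — only G is left for (r7,c4).
row 7 has {B,C,D,E,F,G}; column 5 has {B,C,D,E,F,G} — only A is left for (r7,c5).
row 1 has {A,B,D,F,G}; column 2 has {A,D,E} — only C is left for (r1,c2).
row 1 has {A,B,C,D,F,G}; column 4 has {A,B,D,F,G} — only E is left for (r1,c4).
row 2 has {B,D,E,G}; column 1 has {A,B,D,E,F,G} — only C is left for (r2,c1).
row 2 has {B,C,D,E,G}; column 2 has {A,C,D,E} — only F is left for (r2,c2).
row 2 has {B,C,D,E,F,G}; column 7 has {B,C,D,E,F,G} — only A is left for (r2,c7).
row 3 has {A,C,D,E,F,G}; column 2 has {A,C,D,E,F} — only B is left for (r3,c2).
row 4 has {A,B,C,D,E,F}; column 2 has {A,B,C,D,E,F} — only G is left for (r4,c2).
row 5 has {A,B,D,E,F,G}; column 4 has {A,B,D,E,F,G} — only C is left for (r5,c4).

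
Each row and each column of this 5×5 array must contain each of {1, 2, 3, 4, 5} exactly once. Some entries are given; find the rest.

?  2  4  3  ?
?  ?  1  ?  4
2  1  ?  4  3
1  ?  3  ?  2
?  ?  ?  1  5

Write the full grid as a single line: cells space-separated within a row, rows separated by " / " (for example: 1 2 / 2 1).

5 2 4 3 1 / 3 5 1 2 4 / 2 1 5 4 3 / 1 4 3 5 2 / 4 3 2 1 5

(r1,c1) = 5
(r1,c5) = 1
(r2,c1) = 3
(r2,c2) = 5
(r2,c4) = 2
(r3,c3) = 5
(r4,c2) = 4
(r4,c4) = 5
(r5,c1) = 4
(r5,c2) = 3
(r5,c3) = 2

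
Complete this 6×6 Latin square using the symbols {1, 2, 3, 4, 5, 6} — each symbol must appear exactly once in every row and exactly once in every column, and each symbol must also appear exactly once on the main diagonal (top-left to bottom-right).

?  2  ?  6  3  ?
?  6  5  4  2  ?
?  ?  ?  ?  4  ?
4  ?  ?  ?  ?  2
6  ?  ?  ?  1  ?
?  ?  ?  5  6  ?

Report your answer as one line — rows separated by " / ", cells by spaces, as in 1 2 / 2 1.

5 2 4 6 3 1 / 1 6 5 4 2 3 / 3 5 2 1 4 6 / 4 1 6 3 5 2 / 6 4 3 2 1 5 / 2 3 1 5 6 4

(r1,c1): row 1 has {2,3,6}; column 1 has {4,6}; the diagonal has {1,6}, so it must be 5.
(r4,c4): row 4 has {2,4}; column 4 has {4,5,6}; the diagonal has {1,5,6}, so it must be 3.
(r4,c5): row 4 has {2,3,4}; column 5 has {1,2,3,4,6}, so it must be 5.
(r5,c4): row 5 has {1,6}; column 4 has {3,4,5,6}, so it must be 2.
(r6,c6): row 6 has {5,6}; column 6 has {2}; the diagonal has {1,3,5,6}, so it must be 4.
(r1,c6): row 1 has {2,3,5,6}; column 6 has {2,4}, so it must be 1.
(r2,c6): row 2 has {2,4,5,6}; column 6 has {1,2,4}, so it must be 3.
(r3,c3): row 3 has {4}; column 3 has {5}; the diagonal has {1,3,4,5,6}, so it must be 2.
(r3,c4): row 3 has {2,4}; column 4 has {2,3,4,5,6}, so it must be 1.
(r4,c2): row 4 has {2,3,4,5}; column 2 has {2,6}, so it must be 1.
(r4,c3): row 4 has {1,2,3,4,5}; column 3 has {2,5}, so it must be 6.
(r5,c6): row 5 has {1,2,6}; column 6 has {1,2,3,4}, so it must be 5.
(r6,c2): row 6 has {4,5,6}; column 2 has {1,2,6}, so it must be 3.
(r6,c3): row 6 has {3,4,5,6}; column 3 has {2,5,6}, so it must be 1.
(r1,c3): row 1 has {1,2,3,5,6}; column 3 has {1,2,5,6}, so it must be 4.
(r2,c1): row 2 has {2,3,4,5,6}; column 1 has {4,5,6}, so it must be 1.
(r3,c1): row 3 has {1,2,4}; column 1 has {1,4,5,6}, so it must be 3.
(r3,c2): row 3 has {1,2,3,4}; column 2 has {1,2,3,6}, so it must be 5.
(r3,c6): row 3 has {1,2,3,4,5}; column 6 has {1,2,3,4,5}, so it must be 6.
(r5,c2): row 5 has {1,2,5,6}; column 2 has {1,2,3,5,6}, so it must be 4.
(r5,c3): row 5 has {1,2,4,5,6}; column 3 has {1,2,4,5,6}, so it must be 3.
(r6,c1): row 6 has {1,3,4,5,6}; column 1 has {1,3,4,5,6}, so it must be 2.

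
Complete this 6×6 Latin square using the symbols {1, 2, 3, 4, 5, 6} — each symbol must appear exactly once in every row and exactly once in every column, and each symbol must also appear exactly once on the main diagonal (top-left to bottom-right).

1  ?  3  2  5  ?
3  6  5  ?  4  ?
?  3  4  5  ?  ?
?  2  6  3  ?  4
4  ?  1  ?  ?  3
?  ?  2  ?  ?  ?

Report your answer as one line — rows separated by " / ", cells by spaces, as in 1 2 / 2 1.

1 4 3 2 5 6 / 3 6 5 1 4 2 / 2 3 4 5 6 1 / 5 2 6 3 1 4 / 4 5 1 6 2 3 / 6 1 2 4 3 5

(r1,c2) = 4
(r1,c6) = 6
(r2,c4) = 1
(r2,c6) = 2
(r3,c6) = 1
(r4,c1) = 5
(r4,c5) = 1
(r5,c2) = 5
(r5,c4) = 6
(r5,c5) = 2
(r6,c1) = 6
(r6,c2) = 1
(r6,c4) = 4
(r6,c5) = 3
(r6,c6) = 5
(r3,c1) = 2
(r3,c5) = 6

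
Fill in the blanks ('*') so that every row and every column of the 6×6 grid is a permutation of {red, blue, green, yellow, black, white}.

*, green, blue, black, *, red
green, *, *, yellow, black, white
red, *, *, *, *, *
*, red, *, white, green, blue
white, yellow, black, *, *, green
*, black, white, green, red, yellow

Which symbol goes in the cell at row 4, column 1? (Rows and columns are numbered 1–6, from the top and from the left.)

(r1,c1) = yellow
(r1,c5) = white
(r2,c2) = blue
(r2,c3) = red
(r3,c2) = white
(r3,c4) = blue
(r3,c5) = yellow
(r3,c6) = black
(r4,c1) = black

black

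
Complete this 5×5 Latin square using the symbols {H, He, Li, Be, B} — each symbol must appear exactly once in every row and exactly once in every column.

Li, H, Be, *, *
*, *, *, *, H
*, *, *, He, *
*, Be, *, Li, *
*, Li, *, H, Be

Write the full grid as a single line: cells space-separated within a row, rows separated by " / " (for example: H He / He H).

Li H Be B He / B He Li Be H / Be B H He Li / H Be He Li B / He Li B H Be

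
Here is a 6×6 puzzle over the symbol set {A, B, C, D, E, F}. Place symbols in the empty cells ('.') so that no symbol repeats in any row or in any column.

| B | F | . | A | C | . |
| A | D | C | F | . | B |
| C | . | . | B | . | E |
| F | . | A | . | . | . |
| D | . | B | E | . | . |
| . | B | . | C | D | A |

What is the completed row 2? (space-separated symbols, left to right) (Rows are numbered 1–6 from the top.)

A D C F E B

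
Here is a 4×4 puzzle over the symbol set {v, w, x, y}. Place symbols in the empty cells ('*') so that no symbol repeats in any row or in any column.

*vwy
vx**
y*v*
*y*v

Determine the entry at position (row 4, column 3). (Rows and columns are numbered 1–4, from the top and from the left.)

(r1,c1) = x
(r2,c3) = y
(r2,c4) = w
(r3,c2) = w
(r3,c4) = x
(r4,c1) = w
(r4,c3) = x

x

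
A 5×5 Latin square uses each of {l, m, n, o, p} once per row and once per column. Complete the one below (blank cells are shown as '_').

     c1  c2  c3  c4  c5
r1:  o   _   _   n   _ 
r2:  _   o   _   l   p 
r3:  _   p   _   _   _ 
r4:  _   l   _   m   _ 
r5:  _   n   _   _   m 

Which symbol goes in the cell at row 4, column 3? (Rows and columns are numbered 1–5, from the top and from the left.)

(r1,c2) = m
(r1,c5) = l
(r3,c4) = o
(r3,c5) = n
(r4,c5) = o
(r5,c4) = p
(r1,c3) = p
(r4,c3) = n

n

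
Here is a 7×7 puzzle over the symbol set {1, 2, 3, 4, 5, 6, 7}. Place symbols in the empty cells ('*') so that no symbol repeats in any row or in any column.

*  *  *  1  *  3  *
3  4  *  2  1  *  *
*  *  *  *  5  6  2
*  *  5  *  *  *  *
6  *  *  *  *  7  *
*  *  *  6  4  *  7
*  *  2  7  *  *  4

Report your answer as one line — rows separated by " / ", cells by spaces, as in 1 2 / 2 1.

At row 2, column 6: row 2 has {1,2,3,4}; column 6 has {3,6,7}; that leaves 5.
At row 2, column 7: row 2 has {1,2,3,4,5}; column 7 has {2,4,7}; that leaves 6.
At row 7, column 6: row 7 has {2,4,7}; column 6 has {3,5,6,7}; that leaves 1.
At row 1, column 7: row 1 has {1,3}; column 7 has {2,4,6,7}; that leaves 5.
At row 2, column 3: row 2 has {1,2,3,4,5,6}; column 3 has {2,5}; that leaves 7.
At row 6, column 6: row 6 has {4,6,7}; column 6 has {1,3,5,6,7}; that leaves 2.
At row 7, column 1: row 7 has {1,2,4,7}; column 1 has {3,6}; that leaves 5.
At row 4, column 6: row 4 has {5}; column 6 has {1,2,3,5,6,7}; that leaves 4.
At row 6, column 1: row 6 has {2,4,6,7}; column 1 has {3,5,6}; that leaves 1.
At row 6, column 3: row 6 has {1,2,4,6,7}; column 3 has {2,5,7}; that leaves 3.
At row 4, column 4: row 4 has {4,5}; column 4 has {1,2,6,7}; that leaves 3.
At row 4, column 7: row 4 has {3,4,5}; column 7 has {2,4,5,6,7}; that leaves 1.
At row 5, column 7: row 5 has {6,7}; column 7 has {1,2,4,5,6,7}; that leaves 3.
At row 6, column 2: row 6 has {1,2,3,4,6,7}; column 2 has {4}; that leaves 5.
At row 3, column 4: row 3 has {2,5,6}; column 4 has {1,2,3,6,7}; that leaves 4.
At row 5, column 4: row 5 has {3,6,7}; column 4 has {1,2,3,4,6,7}; that leaves 5.
At row 5, column 5: row 5 has {3,5,6,7}; column 5 has {1,4,5}; that leaves 2.
At row 3, column 1: row 3 has {2,4,5,6}; column 1 has {1,3,5,6}; that leaves 7.
At row 3, column 3: row 3 has {2,4,5,6,7}; column 3 has {2,3,5,7}; that leaves 1.
At row 4, column 1: row 4 has {1,3,4,5}; column 1 has {1,3,5,6,7}; that leaves 2.
At row 5, column 2: row 5 has {2,3,5,6,7}; column 2 has {4,5}; that leaves 1.
At row 5, column 3: row 5 has {1,2,3,5,6,7}; column 3 has {1,2,3,5,7}; that leaves 4.
At row 1, column 1: row 1 has {1,3,5}; column 1 has {1,2,3,5,6,7}; that leaves 4.
At row 1, column 3: row 1 has {1,3,4,5}; column 3 has {1,2,3,4,5,7}; that leaves 6.
At row 1, column 5: row 1 has {1,3,4,5,6}; column 5 has {1,2,4,5}; that leaves 7.
At row 3, column 2: row 3 has {1,2,4,5,6,7}; column 2 has {1,4,5}; that leaves 3.
At row 4, column 5: row 4 has {1,2,3,4,5}; column 5 has {1,2,4,5,7}; that leaves 6.
At row 7, column 2: row 7 has {1,2,4,5,7}; column 2 has {1,3,4,5}; that leaves 6.
At row 7, column 5: row 7 has {1,2,4,5,6,7}; column 5 has {1,2,4,5,6,7}; that leaves 3.
At row 1, column 2: row 1 has {1,3,4,5,6,7}; column 2 has {1,3,4,5,6}; that leaves 2.
At row 4, column 2: row 4 has {1,2,3,4,5,6}; column 2 has {1,2,3,4,5,6}; that leaves 7.

4 2 6 1 7 3 5 / 3 4 7 2 1 5 6 / 7 3 1 4 5 6 2 / 2 7 5 3 6 4 1 / 6 1 4 5 2 7 3 / 1 5 3 6 4 2 7 / 5 6 2 7 3 1 4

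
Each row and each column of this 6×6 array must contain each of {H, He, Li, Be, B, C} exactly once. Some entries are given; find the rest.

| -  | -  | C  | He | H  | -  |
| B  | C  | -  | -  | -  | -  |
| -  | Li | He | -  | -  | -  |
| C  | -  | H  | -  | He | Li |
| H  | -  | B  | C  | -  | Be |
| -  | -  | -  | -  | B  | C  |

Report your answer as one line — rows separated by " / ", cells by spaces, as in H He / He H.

Li Be C He H B / B C Li H Be He / Be Li He B C H / C B H Be He Li / H He B C Li Be / He H Be Li B C

(r1,c6) = B
(r3,c1) = Be
(r3,c5) = C
(r3,c6) = H
(r5,c2) = He
(r5,c5) = Li
(r1,c1) = Li
(r1,c2) = Be
(r2,c5) = Be
(r2,c6) = He
(r3,c4) = B
(r4,c2) = B
(r4,c4) = Be
(r6,c1) = He
(r6,c2) = H
(r6,c4) = Li
(r2,c3) = Li
(r2,c4) = H
(r6,c3) = Be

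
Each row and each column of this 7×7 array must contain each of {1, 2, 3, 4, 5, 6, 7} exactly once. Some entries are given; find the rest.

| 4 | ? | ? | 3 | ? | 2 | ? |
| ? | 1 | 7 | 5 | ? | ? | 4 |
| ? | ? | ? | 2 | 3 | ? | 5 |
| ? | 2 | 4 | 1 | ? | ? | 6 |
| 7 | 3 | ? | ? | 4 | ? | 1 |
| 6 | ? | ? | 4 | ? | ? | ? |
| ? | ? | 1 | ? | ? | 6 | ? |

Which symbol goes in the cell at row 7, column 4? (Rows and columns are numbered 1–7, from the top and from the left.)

7

At row 1, column 7: row 1 has {2,3,4}; column 7 has {1,4,5,6}; that leaves 7.
At row 2, column 6: row 2 has {1,4,5,7}; column 6 has {2,6}; that leaves 3.
At row 3, column 1: row 3 has {2,3,5}; column 1 has {4,6,7}; that leaves 1.
At row 3, column 3: row 3 has {1,2,3,5}; column 3 has {1,4,7}; that leaves 6.
At row 5, column 4: row 5 has {1,3,4,7}; column 4 has {1,2,3,4,5}; that leaves 6.
At row 5, column 6: row 5 has {1,3,4,6,7}; column 6 has {2,3,6}; that leaves 5.
At row 7, column 4: row 7 has {1,6}; column 4 has {1,2,3,4,5,6}; that leaves 7.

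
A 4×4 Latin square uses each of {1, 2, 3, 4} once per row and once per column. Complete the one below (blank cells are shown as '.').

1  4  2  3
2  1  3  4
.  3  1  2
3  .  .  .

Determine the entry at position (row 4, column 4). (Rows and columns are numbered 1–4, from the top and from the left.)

(r3,c1) = 4
(r4,c2) = 2
(r4,c3) = 4
(r4,c4) = 1

1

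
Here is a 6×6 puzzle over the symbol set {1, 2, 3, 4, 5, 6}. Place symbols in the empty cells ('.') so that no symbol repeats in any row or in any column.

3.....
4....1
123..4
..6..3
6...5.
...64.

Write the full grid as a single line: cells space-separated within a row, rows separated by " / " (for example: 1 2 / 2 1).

3 5 2 4 1 6 / 4 6 5 2 3 1 / 1 2 3 5 6 4 / 5 4 6 1 2 3 / 6 1 4 3 5 2 / 2 3 1 6 4 5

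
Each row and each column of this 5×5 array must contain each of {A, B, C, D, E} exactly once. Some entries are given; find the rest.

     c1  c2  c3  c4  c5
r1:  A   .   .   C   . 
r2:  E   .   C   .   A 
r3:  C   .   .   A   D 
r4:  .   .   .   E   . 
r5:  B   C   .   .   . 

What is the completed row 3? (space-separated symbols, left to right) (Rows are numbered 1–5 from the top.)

(r4,c1) = D
(r5,c4) = D
(r5,c5) = E
(r1,c5) = B
(r2,c4) = B
(r4,c5) = C
(r5,c3) = A
(r2,c2) = D
(r4,c3) = B
(r1,c2) = E
(r1,c3) = D
(r3,c2) = B
(r3,c3) = E

C B E A D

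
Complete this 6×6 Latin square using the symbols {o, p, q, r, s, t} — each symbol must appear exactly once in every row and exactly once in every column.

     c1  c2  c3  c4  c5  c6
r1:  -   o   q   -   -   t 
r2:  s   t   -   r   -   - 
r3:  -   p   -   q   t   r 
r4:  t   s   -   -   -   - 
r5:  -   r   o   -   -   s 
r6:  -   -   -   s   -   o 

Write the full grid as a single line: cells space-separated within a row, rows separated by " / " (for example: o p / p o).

Cell (r1,c4): row 1 has {o,q,t}; column 4 has {q,r,s} → p.
Cell (r2,c3): row 2 has {r,s,t}; column 3 has {o,q} → p.
Cell (r2,c6): row 2 has {p,r,s,t}; column 6 has {o,r,s,t} → q.
Cell (r3,c1): row 3 has {p,q,r,t}; column 1 has {s,t} → o.
Cell (r3,c3): row 3 has {o,p,q,r,t}; column 3 has {o,p,q} → s.
Cell (r4,c3): row 4 has {s,t}; column 3 has {o,p,q,s} → r.
Cell (r4,c4): row 4 has {r,s,t}; column 4 has {p,q,r,s} → o.
Cell (r4,c6): row 4 has {o,r,s,t}; column 6 has {o,q,r,s,t} → p.
Cell (r5,c4): row 5 has {o,r,s}; column 4 has {o,p,q,r,s} → t.
Cell (r6,c2): row 6 has {o,s}; column 2 has {o,p,r,s,t} → q.
Cell (r6,c3): row 6 has {o,q,s}; column 3 has {o,p,q,r,s} → t.
Cell (r1,c1): row 1 has {o,p,q,t}; column 1 has {o,s,t} → r.
Cell (r1,c5): row 1 has {o,p,q,r,t}; column 5 has {t} → s.
Cell (r2,c5): row 2 has {p,q,r,s,t}; column 5 has {s,t} → o.
Cell (r4,c5): row 4 has {o,p,r,s,t}; column 5 has {o,s,t} → q.
Cell (r5,c5): row 5 has {o,r,s,t}; column 5 has {o,q,s,t} → p.
Cell (r6,c1): row 6 has {o,q,s,t}; column 1 has {o,r,s,t} → p.
Cell (r6,c5): row 6 has {o,p,q,s,t}; column 5 has {o,p,q,s,t} → r.
Cell (r5,c1): row 5 has {o,p,r,s,t}; column 1 has {o,p,r,s,t} → q.

r o q p s t / s t p r o q / o p s q t r / t s r o q p / q r o t p s / p q t s r o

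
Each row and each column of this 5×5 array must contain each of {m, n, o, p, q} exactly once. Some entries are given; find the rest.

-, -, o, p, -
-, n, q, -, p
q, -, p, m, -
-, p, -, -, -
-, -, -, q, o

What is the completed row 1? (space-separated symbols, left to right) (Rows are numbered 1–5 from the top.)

(r2,c4) = o
(r3,c2) = o
(r3,c5) = n
(r4,c4) = n
(r5,c2) = m
(r5,c3) = n
(r1,c2) = q
(r1,c5) = m
(r2,c1) = m
(r4,c1) = o
(r4,c3) = m
(r4,c5) = q
(r5,c1) = p
(r1,c1) = n

n q o p m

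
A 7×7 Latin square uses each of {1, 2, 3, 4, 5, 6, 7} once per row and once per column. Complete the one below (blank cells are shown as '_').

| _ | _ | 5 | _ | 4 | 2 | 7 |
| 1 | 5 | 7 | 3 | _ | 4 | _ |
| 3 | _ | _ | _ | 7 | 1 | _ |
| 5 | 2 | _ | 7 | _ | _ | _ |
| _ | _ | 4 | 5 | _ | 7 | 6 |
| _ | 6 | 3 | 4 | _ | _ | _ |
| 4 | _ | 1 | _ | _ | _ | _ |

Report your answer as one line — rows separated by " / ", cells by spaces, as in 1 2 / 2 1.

6 3 5 1 4 2 7 / 1 5 7 3 6 4 2 / 3 4 2 6 7 1 5 / 5 2 6 7 1 3 4 / 2 1 4 5 3 7 6 / 7 6 3 4 2 5 1 / 4 7 1 2 5 6 3

Cell (r1,c1): row 1 has {2,4,5,7}; column 1 has {1,3,4,5} → 6.
Cell (r1,c4): row 1 has {2,4,5,6,7}; column 4 has {3,4,5,7} → 1.
Cell (r2,c7): row 2 has {1,3,4,5,7}; column 7 has {6,7} → 2.
Cell (r3,c2): row 3 has {1,3,7}; column 2 has {2,5,6} → 4.
Cell (r3,c7): row 3 has {1,3,4,7}; column 7 has {2,6,7} → 5.
Cell (r4,c3): row 4 has {2,5,7}; column 3 has {1,3,4,5,7} → 6.
Cell (r4,c6): row 4 has {2,5,6,7}; column 6 has {1,2,4,7} → 3.
Cell (r5,c1): row 5 has {4,5,6,7}; column 1 has {1,3,4,5,6} → 2.
Cell (r6,c1): row 6 has {3,4,6}; column 1 has {1,2,3,4,5,6} → 7.
Cell (r6,c6): row 6 has {3,4,6,7}; column 6 has {1,2,3,4,7} → 5.
Cell (r6,c7): row 6 has {3,4,5,6,7}; column 7 has {2,5,6,7} → 1.
Cell (r7,c6): row 7 has {1,4}; column 6 has {1,2,3,4,5,7} → 6.
Cell (r7,c7): row 7 has {1,4,6}; column 7 has {1,2,5,6,7} → 3.
Cell (r1,c2): row 1 has {1,2,4,5,6,7}; column 2 has {2,4,5,6} → 3.
Cell (r2,c5): row 2 has {1,2,3,4,5,7}; column 5 has {4,7} → 6.
Cell (r3,c3): row 3 has {1,3,4,5,7}; column 3 has {1,3,4,5,6,7} → 2.
Cell (r3,c4): row 3 has {1,2,3,4,5,7}; column 4 has {1,3,4,5,7} → 6.
Cell (r4,c5): row 4 has {2,3,5,6,7}; column 5 has {4,6,7} → 1.
Cell (r4,c7): row 4 has {1,2,3,5,6,7}; column 7 has {1,2,3,5,6,7} → 4.
Cell (r5,c2): row 5 has {2,4,5,6,7}; column 2 has {2,3,4,5,6} → 1.
Cell (r5,c5): row 5 has {1,2,4,5,6,7}; column 5 has {1,4,6,7} → 3.
Cell (r6,c5): row 6 has {1,3,4,5,6,7}; column 5 has {1,3,4,6,7} → 2.
Cell (r7,c2): row 7 has {1,3,4,6}; column 2 has {1,2,3,4,5,6} → 7.
Cell (r7,c4): row 7 has {1,3,4,6,7}; column 4 has {1,3,4,5,6,7} → 2.
Cell (r7,c5): row 7 has {1,2,3,4,6,7}; column 5 has {1,2,3,4,6,7} → 5.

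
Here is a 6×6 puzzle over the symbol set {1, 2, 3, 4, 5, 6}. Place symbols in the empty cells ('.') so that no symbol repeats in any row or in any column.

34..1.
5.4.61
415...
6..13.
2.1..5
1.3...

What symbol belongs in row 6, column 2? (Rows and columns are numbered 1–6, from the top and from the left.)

Cell (r3,c5): row 3 has {1,4,5}; column 5 has {1,3,6} → 2.
Cell (r4,c3): row 4 has {1,3,6}; column 3 has {1,3,4,5} → 2.
Cell (r4,c6): row 4 has {1,2,3,6}; column 6 has {1,5} → 4.
Cell (r5,c5): row 5 has {1,2,5}; column 5 has {1,2,3,6} → 4.
Cell (r6,c5): row 6 has {1,3}; column 5 has {1,2,3,4,6} → 5.
Cell (r1,c3): row 1 has {1,3,4}; column 3 has {1,2,3,4,5} → 6.
Cell (r1,c6): row 1 has {1,3,4,6}; column 6 has {1,4,5} → 2.
Cell (r4,c2): row 4 has {1,2,3,4,6}; column 2 has {1,4} → 5.
Cell (r6,c6): row 6 has {1,3,5}; column 6 has {1,2,4,5} → 6.
Cell (r1,c4): row 1 has {1,2,3,4,6}; column 4 has {1} → 5.
Cell (r3,c6): row 3 has {1,2,4,5}; column 6 has {1,2,4,5,6} → 3.
Cell (r6,c2): row 6 has {1,3,5,6}; column 2 has {1,4,5} → 2.

2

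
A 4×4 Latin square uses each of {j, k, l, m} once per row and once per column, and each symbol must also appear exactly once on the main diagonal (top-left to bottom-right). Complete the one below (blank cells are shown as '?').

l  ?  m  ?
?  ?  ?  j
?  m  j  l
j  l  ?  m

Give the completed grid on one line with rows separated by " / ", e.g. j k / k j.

At row 1, column 4: row 1 has {l,m}; column 4 has {j,l,m}; that leaves k.
At row 2, column 2: row 2 has {j}; column 2 has {l,m}; the diagonal has {j,l,m}; that leaves k.
At row 2, column 3: row 2 has {j,k}; column 3 has {j,m}; that leaves l.
At row 3, column 1: row 3 has {j,l,m}; column 1 has {j,l}; that leaves k.
At row 4, column 3: row 4 has {j,l,m}; column 3 has {j,l,m}; that leaves k.
At row 1, column 2: row 1 has {k,l,m}; column 2 has {k,l,m}; that leaves j.
At row 2, column 1: row 2 has {j,k,l}; column 1 has {j,k,l}; that leaves m.

l j m k / m k l j / k m j l / j l k m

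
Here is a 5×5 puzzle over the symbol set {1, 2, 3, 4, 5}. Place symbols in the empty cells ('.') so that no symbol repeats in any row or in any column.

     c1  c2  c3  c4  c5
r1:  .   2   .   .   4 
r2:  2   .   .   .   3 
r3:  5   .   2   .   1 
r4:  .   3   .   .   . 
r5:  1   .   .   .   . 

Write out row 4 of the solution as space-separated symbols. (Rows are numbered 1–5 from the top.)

4 3 1 2 5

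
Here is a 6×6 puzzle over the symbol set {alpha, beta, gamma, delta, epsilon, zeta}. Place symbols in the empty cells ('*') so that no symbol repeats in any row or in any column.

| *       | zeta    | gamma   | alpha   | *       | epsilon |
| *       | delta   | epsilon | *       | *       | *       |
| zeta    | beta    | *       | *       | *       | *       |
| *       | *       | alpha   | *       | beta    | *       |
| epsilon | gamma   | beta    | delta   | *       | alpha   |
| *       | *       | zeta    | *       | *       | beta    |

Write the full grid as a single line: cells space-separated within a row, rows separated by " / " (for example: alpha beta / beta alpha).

(r1,c5) = delta
(r3,c3) = delta
(r3,c6) = gamma
(r4,c2) = epsilon
(r5,c5) = zeta
(r6,c2) = alpha
(r1,c1) = beta
(r2,c6) = zeta
(r3,c4) = epsilon
(r3,c5) = alpha
(r4,c6) = delta
(r6,c4) = gamma
(r6,c5) = epsilon
(r2,c4) = beta
(r2,c5) = gamma
(r4,c1) = gamma
(r4,c4) = zeta
(r6,c1) = delta
(r2,c1) = alpha

beta zeta gamma alpha delta epsilon / alpha delta epsilon beta gamma zeta / zeta beta delta epsilon alpha gamma / gamma epsilon alpha zeta beta delta / epsilon gamma beta delta zeta alpha / delta alpha zeta gamma epsilon beta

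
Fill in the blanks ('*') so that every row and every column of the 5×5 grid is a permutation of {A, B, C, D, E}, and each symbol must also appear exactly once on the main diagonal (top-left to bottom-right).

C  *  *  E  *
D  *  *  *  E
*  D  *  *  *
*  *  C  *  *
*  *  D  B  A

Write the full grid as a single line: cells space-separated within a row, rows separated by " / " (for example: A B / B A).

(r2,c2) = B
(r2,c3) = A
(r2,c4) = C
(r3,c3) = E
(r3,c4) = A
(r4,c4) = D
(r4,c5) = B
(r5,c1) = E
(r5,c2) = C
(r1,c2) = A
(r1,c3) = B
(r1,c5) = D
(r3,c1) = B
(r3,c5) = C
(r4,c1) = A
(r4,c2) = E

C A B E D / D B A C E / B D E A C / A E C D B / E C D B A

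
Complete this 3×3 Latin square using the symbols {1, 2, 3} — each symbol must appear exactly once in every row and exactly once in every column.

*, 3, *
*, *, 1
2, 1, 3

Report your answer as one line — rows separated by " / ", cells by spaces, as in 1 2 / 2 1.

1 3 2 / 3 2 1 / 2 1 3

row 1 has {3}; column 1 has {2} — only 1 is left for (r1,c1).
row 1 has {1,3}; column 3 has {1,3} — only 2 is left for (r1,c3).
row 2 has {1}; column 1 has {1,2} — only 3 is left for (r2,c1).
row 2 has {1,3}; column 2 has {1,3} — only 2 is left for (r2,c2).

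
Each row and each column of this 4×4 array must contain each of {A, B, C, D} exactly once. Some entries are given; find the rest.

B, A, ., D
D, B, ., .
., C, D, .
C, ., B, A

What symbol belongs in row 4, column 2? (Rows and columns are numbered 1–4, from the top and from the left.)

(r1,c3) = C
(r2,c3) = A
(r2,c4) = C
(r3,c1) = A
(r3,c4) = B
(r4,c2) = D

D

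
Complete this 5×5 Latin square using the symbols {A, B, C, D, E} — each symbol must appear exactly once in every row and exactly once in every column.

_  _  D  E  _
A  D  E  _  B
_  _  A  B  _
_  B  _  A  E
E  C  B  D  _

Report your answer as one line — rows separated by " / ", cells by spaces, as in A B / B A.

row 1 has {D,E}; column 2 has {B,C,D} — only A is left for (r1,c2).
row 1 has {A,D,E}; column 5 has {B,E} — only C is left for (r1,c5).
row 2 has {A,B,D,E}; column 4 has {A,B,D,E} — only C is left for (r2,c4).
row 3 has {A,B}; column 2 has {A,B,C,D} — only E is left for (r3,c2).
row 3 has {A,B,E}; column 5 has {B,C,E} — only D is left for (r3,c5).
row 4 has {A,B,E}; column 3 has {A,B,D,E} — only C is left for (r4,c3).
row 5 has {B,C,D,E}; column 5 has {B,C,D,E} — only A is left for (r5,c5).
row 1 has {A,C,D,E}; column 1 has {A,E} — only B is left for (r1,c1).
row 3 has {A,B,D,E}; column 1 has {A,B,E} — only C is left for (r3,c1).
row 4 has {A,B,C,E}; column 1 has {A,B,C,E} — only D is left for (r4,c1).

B A D E C / A D E C B / C E A B D / D B C A E / E C B D A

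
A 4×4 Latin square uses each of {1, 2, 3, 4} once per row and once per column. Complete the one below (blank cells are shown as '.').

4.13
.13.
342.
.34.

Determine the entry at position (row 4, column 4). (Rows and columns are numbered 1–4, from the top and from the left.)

(r1,c2) = 2
(r2,c1) = 2
(r2,c4) = 4
(r3,c4) = 1
(r4,c1) = 1
(r4,c4) = 2

2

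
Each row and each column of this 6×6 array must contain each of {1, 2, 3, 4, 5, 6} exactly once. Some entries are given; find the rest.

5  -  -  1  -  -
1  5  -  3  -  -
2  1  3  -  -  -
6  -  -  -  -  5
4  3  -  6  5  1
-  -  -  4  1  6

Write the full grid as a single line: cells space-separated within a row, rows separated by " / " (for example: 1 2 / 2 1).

(r3,c4) = 5
(r3,c6) = 4
(r4,c4) = 2
(r5,c3) = 2
(r6,c1) = 3
(r6,c2) = 2
(r6,c3) = 5
(r2,c6) = 2
(r3,c5) = 6
(r4,c2) = 4
(r4,c3) = 1
(r4,c5) = 3
(r1,c2) = 6
(r1,c3) = 4
(r1,c5) = 2
(r1,c6) = 3
(r2,c3) = 6
(r2,c5) = 4

5 6 4 1 2 3 / 1 5 6 3 4 2 / 2 1 3 5 6 4 / 6 4 1 2 3 5 / 4 3 2 6 5 1 / 3 2 5 4 1 6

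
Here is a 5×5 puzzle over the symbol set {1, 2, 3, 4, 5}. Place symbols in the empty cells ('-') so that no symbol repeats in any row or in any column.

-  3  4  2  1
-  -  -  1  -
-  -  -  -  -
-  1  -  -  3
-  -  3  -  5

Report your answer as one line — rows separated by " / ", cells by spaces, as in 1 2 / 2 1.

5 3 4 2 1 / 3 4 5 1 2 / 2 5 1 3 4 / 4 1 2 5 3 / 1 2 3 4 5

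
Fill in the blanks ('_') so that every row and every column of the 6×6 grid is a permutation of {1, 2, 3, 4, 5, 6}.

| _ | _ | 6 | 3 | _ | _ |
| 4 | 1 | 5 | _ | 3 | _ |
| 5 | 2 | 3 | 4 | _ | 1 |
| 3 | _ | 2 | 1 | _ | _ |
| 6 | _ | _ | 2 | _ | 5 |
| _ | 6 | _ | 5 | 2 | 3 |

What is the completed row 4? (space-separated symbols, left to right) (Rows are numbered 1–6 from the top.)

3 4 2 1 5 6

row 2 has {1,3,4,5}; column 4 has {1,2,3,4,5} — only 6 is left for (r2,c4).
row 2 has {1,3,4,5,6}; column 6 has {1,3,5} — only 2 is left for (r2,c6).
row 3 has {1,2,3,4,5}; column 5 has {2,3} — only 6 is left for (r3,c5).
row 6 has {2,3,5,6}; column 1 has {3,4,5,6} — only 1 is left for (r6,c1).
row 6 has {1,2,3,5,6}; column 3 has {2,3,5,6} — only 4 is left for (r6,c3).
row 1 has {3,6}; column 1 has {1,3,4,5,6} — only 2 is left for (r1,c1).
row 1 has {2,3,6}; column 6 has {1,2,3,5} — only 4 is left for (r1,c6).
row 4 has {1,2,3}; column 6 has {1,2,3,4,5} — only 6 is left for (r4,c6).
row 5 has {2,5,6}; column 3 has {2,3,4,5,6} — only 1 is left for (r5,c3).
row 5 has {1,2,5,6}; column 5 has {2,3,6} — only 4 is left for (r5,c5).
row 1 has {2,3,4,6}; column 2 has {1,2,6} — only 5 is left for (r1,c2).
row 1 has {2,3,4,5,6}; column 5 has {2,3,4,6} — only 1 is left for (r1,c5).
row 4 has {1,2,3,6}; column 2 has {1,2,5,6} — only 4 is left for (r4,c2).
row 4 has {1,2,3,4,6}; column 5 has {1,2,3,4,6} — only 5 is left for (r4,c5).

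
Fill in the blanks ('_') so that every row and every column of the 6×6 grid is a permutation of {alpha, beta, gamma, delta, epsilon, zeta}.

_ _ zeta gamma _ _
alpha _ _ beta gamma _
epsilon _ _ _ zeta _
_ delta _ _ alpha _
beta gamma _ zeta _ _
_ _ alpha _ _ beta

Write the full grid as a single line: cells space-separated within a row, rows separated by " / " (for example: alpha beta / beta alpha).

delta alpha zeta gamma beta epsilon / alpha epsilon delta beta gamma zeta / epsilon beta gamma alpha zeta delta / zeta delta beta epsilon alpha gamma / beta gamma epsilon zeta delta alpha / gamma zeta alpha delta epsilon beta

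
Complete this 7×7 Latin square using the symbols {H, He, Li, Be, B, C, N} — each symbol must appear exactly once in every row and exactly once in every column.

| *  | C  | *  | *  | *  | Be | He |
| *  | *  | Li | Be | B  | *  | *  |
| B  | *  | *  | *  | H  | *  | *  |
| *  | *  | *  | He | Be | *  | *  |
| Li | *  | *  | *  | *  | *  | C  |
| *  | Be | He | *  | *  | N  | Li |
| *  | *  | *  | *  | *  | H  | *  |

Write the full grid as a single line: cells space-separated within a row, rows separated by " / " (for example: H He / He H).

N C B H Li Be He / He N Li Be B C H / B Li N C H He Be / C B H He Be Li N / Li H Be N He B C / H Be He B C N Li / Be He C Li N H B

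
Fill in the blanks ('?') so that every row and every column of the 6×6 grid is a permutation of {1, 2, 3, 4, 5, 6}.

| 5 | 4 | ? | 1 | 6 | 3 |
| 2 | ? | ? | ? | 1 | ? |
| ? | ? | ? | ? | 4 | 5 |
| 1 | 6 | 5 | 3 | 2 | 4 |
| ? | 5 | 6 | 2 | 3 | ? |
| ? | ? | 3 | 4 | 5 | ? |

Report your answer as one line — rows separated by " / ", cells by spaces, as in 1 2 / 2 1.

5 4 2 1 6 3 / 2 3 4 5 1 6 / 3 2 1 6 4 5 / 1 6 5 3 2 4 / 4 5 6 2 3 1 / 6 1 3 4 5 2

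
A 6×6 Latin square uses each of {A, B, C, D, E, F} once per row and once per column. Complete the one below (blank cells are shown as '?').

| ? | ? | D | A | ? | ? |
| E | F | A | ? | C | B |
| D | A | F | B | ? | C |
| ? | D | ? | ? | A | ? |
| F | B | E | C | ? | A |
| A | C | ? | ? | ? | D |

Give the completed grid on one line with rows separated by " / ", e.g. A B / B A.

C E D A B F / E F A D C B / D A F B E C / B D C F A E / F B E C D A / A C B E F D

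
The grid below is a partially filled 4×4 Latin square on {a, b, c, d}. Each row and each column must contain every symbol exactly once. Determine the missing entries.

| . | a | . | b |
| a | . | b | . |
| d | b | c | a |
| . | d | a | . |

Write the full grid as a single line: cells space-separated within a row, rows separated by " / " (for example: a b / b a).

row 1 has {a,b}; column 1 has {a,d} — only c is left for (r1,c1).
row 1 has {a,b,c}; column 3 has {a,b,c} — only d is left for (r1,c3).
row 2 has {a,b}; column 2 has {a,b,d} — only c is left for (r2,c2).
row 2 has {a,b,c}; column 4 has {a,b} — only d is left for (r2,c4).
row 4 has {a,d}; column 1 has {a,c,d} — only b is left for (r4,c1).
row 4 has {a,b,d}; column 4 has {a,b,d} — only c is left for (r4,c4).

c a d b / a c b d / d b c a / b d a c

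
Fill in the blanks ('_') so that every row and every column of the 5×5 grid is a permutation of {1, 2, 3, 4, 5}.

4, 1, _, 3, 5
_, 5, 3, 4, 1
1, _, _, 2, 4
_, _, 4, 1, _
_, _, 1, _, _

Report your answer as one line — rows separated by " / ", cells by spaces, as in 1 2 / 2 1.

4 1 2 3 5 / 2 5 3 4 1 / 1 3 5 2 4 / 5 2 4 1 3 / 3 4 1 5 2

(r1,c3) = 2
(r2,c1) = 2
(r3,c2) = 3
(r3,c3) = 5
(r4,c2) = 2
(r4,c5) = 3
(r5,c2) = 4
(r5,c4) = 5
(r5,c5) = 2
(r4,c1) = 5
(r5,c1) = 3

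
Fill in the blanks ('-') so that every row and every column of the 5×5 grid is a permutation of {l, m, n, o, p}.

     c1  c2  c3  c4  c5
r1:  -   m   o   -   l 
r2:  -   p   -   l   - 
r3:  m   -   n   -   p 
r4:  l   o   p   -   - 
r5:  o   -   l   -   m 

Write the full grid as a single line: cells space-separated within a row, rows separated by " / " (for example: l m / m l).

p m o n l / n p m l o / m l n o p / l o p m n / o n l p m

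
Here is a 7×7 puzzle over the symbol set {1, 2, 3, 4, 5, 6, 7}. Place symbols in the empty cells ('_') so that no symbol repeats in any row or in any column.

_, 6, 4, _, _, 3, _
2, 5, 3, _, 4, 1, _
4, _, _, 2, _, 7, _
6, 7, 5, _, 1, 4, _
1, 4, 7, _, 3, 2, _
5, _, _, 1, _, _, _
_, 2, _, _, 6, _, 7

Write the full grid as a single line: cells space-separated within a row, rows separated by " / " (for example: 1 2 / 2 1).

(r1,c1) = 7
(r1,c4) = 5
(r1,c5) = 2
(r1,c7) = 1
(r2,c7) = 6
(r3,c5) = 5
(r3,c7) = 3
(r4,c4) = 3
(r4,c7) = 2
(r5,c4) = 6
(r5,c7) = 5
(r6,c2) = 3
(r6,c5) = 7
(r6,c6) = 6
(r6,c7) = 4
(r7,c1) = 3
(r7,c3) = 1
(r7,c4) = 4
(r7,c6) = 5
(r2,c4) = 7
(r3,c2) = 1
(r3,c3) = 6
(r6,c3) = 2

7 6 4 5 2 3 1 / 2 5 3 7 4 1 6 / 4 1 6 2 5 7 3 / 6 7 5 3 1 4 2 / 1 4 7 6 3 2 5 / 5 3 2 1 7 6 4 / 3 2 1 4 6 5 7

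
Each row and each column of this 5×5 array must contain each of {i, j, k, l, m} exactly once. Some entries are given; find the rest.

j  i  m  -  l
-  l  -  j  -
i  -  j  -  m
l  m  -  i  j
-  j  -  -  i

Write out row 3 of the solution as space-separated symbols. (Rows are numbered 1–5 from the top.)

i k j l m

Cell (r1,c4): row 1 has {i,j,l,m}; column 4 has {i,j} → k.
Cell (r2,c5): row 2 has {j,l}; column 5 has {i,j,l,m} → k.
Cell (r3,c2): row 3 has {i,j,m}; column 2 has {i,j,l,m} → k.
Cell (r3,c4): row 3 has {i,j,k,m}; column 4 has {i,j,k} → l.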